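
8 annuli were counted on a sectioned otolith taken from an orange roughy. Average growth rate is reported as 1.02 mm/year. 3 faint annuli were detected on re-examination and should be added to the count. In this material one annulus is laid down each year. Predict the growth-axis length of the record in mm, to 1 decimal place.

11.2 mm

Correcting the raw count gives 8 + 3 = 11 true annuli.
Predicted length = 1.02 mm/year × 11 years = 11.2 mm.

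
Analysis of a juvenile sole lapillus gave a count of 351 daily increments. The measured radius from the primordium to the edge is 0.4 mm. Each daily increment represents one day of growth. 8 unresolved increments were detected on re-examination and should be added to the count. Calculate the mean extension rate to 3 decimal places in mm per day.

Correcting the raw count gives 351 + 8 = 359 true daily increments.
Extension rate ≈ 0.4 / 359 = 0.001 mm per day.

0.001 mm per day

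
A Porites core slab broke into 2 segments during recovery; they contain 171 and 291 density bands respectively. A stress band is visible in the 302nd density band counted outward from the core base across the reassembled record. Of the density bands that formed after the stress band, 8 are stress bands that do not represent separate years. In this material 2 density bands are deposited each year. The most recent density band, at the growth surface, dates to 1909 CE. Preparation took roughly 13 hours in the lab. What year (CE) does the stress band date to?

Total density bands = 171 + 291 = 462.
Between density band 302 and the growth surface there are 462 − 302 = 160 density bands.
Removing the 8 false density bands leaves 160 − 8 = 152 true density bands beyond the stress band.
With 2 density bands per year, 152 / 2 = 76 years.
1909 − 76 = 1833 CE.

1833 CE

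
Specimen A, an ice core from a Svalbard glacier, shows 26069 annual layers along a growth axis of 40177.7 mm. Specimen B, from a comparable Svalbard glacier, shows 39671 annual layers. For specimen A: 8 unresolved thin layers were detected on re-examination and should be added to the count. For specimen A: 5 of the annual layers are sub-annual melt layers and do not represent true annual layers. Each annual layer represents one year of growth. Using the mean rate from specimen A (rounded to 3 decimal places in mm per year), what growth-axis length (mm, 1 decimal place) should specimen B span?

Specimen A: true annual layer count = 26069 − 5 + 8 = 26072.
A: Extension rate ≈ 40177.7 / 26072 = 1.541 mm/yr.
Length of B = 1.541 × 39671 = 61133.0 mm.

61133.0 mm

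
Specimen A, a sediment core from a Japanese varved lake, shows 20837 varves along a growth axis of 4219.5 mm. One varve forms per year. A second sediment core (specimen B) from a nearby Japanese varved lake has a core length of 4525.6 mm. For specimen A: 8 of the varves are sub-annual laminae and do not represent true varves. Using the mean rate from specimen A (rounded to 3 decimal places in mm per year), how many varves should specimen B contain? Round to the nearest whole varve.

22294 varves

Specimen A: adjusted count: 20837 − 8 = 20829 varves.
A: 4219.5 mm over 20829 years gives 4219.5 / 20829 ≈ 0.203 mm/yr.
B spans 4525.6 / 0.203 = 22293.60 years ≈ 22294 varves.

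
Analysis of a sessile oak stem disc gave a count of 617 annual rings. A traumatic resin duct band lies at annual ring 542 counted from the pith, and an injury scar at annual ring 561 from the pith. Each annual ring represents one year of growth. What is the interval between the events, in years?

19 yr

561 − 542 = 19 annual rings lie between the two events.
That is 19 years at one annual ring per year.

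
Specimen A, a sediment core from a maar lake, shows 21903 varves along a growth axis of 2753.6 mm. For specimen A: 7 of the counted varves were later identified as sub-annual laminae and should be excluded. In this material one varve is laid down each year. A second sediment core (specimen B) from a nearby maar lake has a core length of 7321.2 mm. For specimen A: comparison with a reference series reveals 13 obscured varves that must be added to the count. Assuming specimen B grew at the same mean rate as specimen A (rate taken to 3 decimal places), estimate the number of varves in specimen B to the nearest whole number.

58105 varves

Specimen A: adjusted count: 21903 − 7 + 13 = 21909 varves.
A: Mean rate = 2753.6 mm / 21909 years ≈ 0.126 mm/year.
B spans 7321.2 / 0.126 = 58104.76 years ≈ 58105 varves.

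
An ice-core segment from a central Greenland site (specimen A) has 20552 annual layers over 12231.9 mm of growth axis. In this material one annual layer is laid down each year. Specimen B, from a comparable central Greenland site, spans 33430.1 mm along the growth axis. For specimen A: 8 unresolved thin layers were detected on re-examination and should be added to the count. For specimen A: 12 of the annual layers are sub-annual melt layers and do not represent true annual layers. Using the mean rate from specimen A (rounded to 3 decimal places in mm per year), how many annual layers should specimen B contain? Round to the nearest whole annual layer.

Specimen A: correcting the raw count gives 20552 − 12 + 8 = 20548 true annual layers.
A: Mean rate = 12231.9 mm / 20548 years ≈ 0.595 mm/yr.
Specimen B: 33430.1 mm / 0.595 mm per year = 56185.04 years ≈ 56185 annual layers.

56185 annual layers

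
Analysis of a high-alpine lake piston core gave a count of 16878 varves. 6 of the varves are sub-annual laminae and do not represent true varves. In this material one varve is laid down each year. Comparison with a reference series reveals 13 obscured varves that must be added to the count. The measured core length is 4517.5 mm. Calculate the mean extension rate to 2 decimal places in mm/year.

Correcting the raw count gives 16878 − 6 + 13 = 16885 true varves.
4517.5 mm over 16885 years gives 4517.5 / 16885 ≈ 0.27 mm/year.

0.27 mm/year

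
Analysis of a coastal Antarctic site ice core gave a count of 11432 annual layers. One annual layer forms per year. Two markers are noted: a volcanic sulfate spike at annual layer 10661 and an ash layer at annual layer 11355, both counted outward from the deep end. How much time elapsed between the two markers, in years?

11355 − 10661 = 694 annual layers lie between the two events.
One annual layer per year makes the interval 694 years.

694 years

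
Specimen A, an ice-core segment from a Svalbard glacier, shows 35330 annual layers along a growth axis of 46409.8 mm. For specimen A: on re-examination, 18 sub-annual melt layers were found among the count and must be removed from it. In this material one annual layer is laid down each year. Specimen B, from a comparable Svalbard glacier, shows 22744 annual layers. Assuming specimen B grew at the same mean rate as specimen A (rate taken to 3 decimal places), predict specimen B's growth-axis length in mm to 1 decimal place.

29885.6 mm

Specimen A: correcting the raw count gives 35330 − 18 = 35312 true annual layers.
A: Extension rate ≈ 46409.8 / 35312 = 1.314 mm/yr.
For B, 1.314 mm/year × 22744 years = 29885.6 mm.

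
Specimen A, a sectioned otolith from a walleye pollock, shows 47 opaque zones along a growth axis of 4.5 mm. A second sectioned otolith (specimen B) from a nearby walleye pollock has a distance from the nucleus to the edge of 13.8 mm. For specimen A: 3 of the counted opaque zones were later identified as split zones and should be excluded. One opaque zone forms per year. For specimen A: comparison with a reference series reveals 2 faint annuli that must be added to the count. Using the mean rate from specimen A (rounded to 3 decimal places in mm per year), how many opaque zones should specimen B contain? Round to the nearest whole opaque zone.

Specimen A: after corrections the count is 47 − 3 + 2 = 46 opaque zones.
A: 4.5 mm over 46 years gives 4.5 / 46 ≈ 0.098 mm per year.
B spans 13.8 / 0.098 = 140.82 years ≈ 141 opaque zones.

141 opaque zones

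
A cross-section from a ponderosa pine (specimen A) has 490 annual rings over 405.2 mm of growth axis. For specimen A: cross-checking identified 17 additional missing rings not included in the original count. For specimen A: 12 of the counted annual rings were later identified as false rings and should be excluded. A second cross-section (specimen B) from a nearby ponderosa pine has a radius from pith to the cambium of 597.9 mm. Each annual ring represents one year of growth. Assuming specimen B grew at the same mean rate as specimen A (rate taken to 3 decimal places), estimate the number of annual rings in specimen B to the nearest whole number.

730 annual rings

Specimen A: true annual ring count = 490 − 12 + 17 = 495.
A: Mean rate = 405.2 mm / 495 years ≈ 0.819 mm/yr.
B spans 597.9 / 0.819 = 730.04 years ≈ 730 annual rings.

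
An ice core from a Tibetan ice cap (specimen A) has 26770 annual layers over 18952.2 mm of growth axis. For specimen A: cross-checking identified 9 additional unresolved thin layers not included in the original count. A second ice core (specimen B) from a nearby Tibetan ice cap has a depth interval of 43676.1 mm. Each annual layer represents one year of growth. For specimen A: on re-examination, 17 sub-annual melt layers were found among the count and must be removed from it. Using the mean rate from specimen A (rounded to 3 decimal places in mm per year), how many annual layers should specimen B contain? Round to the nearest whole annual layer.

Specimen A: correcting the raw count gives 26770 − 17 + 9 = 26762 true annual layers.
A: 18952.2 mm over 26762 years gives 18952.2 / 26762 ≈ 0.708 mm/yr.
B spans 43676.1 / 0.708 = 61689.41 years ≈ 61689 annual layers.

61689 annual layers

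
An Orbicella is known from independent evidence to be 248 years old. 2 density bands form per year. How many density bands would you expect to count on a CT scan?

248 years at 2 density bands per year gives 248 × 2 = 496 density bands.
So 496 density bands should be present.

496 density bands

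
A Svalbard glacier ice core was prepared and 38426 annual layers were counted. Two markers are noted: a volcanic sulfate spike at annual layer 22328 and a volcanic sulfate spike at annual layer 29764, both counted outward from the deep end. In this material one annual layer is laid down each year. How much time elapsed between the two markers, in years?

7436 years

The two markers are separated by 29764 − 22328 = 7436 annual layers.
At one annual layer per year, 7436 years elapsed between them.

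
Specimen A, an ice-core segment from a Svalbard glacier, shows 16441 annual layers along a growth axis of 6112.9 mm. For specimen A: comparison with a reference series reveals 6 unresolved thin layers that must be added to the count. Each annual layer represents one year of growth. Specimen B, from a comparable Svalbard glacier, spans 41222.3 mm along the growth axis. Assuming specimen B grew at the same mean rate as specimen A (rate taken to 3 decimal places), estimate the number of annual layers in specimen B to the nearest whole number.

110813 annual layers

Specimen A: correcting the raw count gives 16441 + 6 = 16447 true annual layers.
A: Extension rate ≈ 6112.9 / 16447 = 0.372 mm/year.
B spans 41222.3 / 0.372 = 110812.63 years ≈ 110813 annual layers.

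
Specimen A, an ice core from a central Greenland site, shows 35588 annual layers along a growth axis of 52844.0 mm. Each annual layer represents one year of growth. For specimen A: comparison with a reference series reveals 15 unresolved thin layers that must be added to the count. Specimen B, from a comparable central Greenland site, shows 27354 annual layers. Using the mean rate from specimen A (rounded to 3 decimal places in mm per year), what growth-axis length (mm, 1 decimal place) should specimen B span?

40593.3 mm

Specimen A: after corrections the count is 35588 + 15 = 35603 annual layers.
A: Mean rate = 52844.0 mm / 35603 years ≈ 1.484 mm per year.
Length of B = 1.484 × 27354 = 40593.3 mm.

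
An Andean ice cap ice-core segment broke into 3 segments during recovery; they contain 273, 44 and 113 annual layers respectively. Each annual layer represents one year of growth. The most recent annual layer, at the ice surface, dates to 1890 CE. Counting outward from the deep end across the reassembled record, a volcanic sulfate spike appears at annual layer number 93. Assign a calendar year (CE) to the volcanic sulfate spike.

1553 CE

Total annual layers = 273 + 44 + 113 = 430.
The volcanic sulfate spike sits at annual layer 93 from the deep end, so 430 − 93 = 337 annual layers formed after it.
1890 − 337 = 1553 CE.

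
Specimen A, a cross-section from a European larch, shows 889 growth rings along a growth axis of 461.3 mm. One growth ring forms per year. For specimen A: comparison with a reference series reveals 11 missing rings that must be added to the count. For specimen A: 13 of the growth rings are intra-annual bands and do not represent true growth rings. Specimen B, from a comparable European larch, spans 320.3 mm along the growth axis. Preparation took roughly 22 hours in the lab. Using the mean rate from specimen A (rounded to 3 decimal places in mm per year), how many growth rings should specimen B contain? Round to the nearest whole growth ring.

616 growth rings

Specimen A: correcting the raw count gives 889 − 13 + 11 = 887 true growth rings.
A: Mean rate = 461.3 mm / 887 years ≈ 0.520 mm/yr.
B spans 320.3 / 0.520 = 615.96 years ≈ 616 growth rings.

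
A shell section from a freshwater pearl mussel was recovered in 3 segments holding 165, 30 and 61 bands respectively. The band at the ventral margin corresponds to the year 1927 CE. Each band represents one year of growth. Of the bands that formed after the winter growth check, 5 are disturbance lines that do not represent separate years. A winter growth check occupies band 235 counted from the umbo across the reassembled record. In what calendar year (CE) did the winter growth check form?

1911 CE

Total bands = 165 + 30 + 61 = 256.
The winter growth check sits at band 235 from the umbo, so 256 − 235 = 21 bands formed after it.
Excluding 5 false bands: 21 − 5 = 16.
1927 − 16 = 1911 CE.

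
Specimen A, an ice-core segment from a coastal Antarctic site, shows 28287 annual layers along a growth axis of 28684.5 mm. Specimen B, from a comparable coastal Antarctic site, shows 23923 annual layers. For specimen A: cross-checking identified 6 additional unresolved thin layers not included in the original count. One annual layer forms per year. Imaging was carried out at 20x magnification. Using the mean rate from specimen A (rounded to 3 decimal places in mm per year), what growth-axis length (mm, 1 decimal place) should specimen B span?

24257.9 mm

Specimen A: after corrections the count is 28287 + 6 = 28293 annual layers.
A: Mean rate = 28684.5 mm / 28293 years ≈ 1.014 mm per year.
B's length ≈ 1.014 × 23923 = 24257.9 mm.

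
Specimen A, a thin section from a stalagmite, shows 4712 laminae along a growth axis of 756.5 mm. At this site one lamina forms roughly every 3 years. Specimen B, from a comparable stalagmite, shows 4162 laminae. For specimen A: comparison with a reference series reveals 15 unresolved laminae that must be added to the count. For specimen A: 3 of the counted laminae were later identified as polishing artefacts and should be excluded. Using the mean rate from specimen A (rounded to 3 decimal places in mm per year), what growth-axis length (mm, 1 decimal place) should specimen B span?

661.8 mm

Specimen A: true lamina count = 4712 − 3 + 15 = 4724.
Specimen A: multiplying by 3 years per lamina: 4724 × 3 = 14172 years.
A: Extension rate ≈ 756.5 / 14172 = 0.053 mm per year.
Specimen B: 4162 laminae at 3 years each span 4162 × 3 = 12486 years. B's length ≈ 0.053 × 12486 = 661.8 mm.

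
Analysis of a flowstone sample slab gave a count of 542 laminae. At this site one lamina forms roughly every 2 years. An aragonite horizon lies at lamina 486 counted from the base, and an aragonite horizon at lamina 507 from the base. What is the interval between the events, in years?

507 − 486 = 21 laminae lie between the two events.
Multiplying by 2 years per lamina: 21 × 2 = 42 years.

42 years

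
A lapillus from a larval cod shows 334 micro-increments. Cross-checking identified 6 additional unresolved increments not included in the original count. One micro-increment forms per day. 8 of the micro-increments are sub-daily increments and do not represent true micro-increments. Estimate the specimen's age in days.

332 days

After corrections the count is 334 − 8 + 6 = 332 micro-increments.
With a one-to-one micro-increment periodicity this is 332 days.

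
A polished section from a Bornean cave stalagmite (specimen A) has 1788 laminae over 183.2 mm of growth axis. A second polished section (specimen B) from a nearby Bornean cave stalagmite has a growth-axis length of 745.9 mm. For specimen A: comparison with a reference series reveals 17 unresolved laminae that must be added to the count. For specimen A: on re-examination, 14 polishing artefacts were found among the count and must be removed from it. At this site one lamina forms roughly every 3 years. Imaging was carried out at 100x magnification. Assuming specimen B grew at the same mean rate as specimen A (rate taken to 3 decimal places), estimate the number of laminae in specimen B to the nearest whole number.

Specimen A: true lamina count = 1788 − 14 + 17 = 1791.
Specimen A: multiplying by 3 years per lamina: 1791 × 3 = 5373 years.
A: 183.2 mm over 5373 years gives 183.2 / 5373 ≈ 0.034 mm/year.
For B, 745.9 / 0.034 = 21938.24 years; at 3 years per lamina that is 21938.24 / 3 ≈ 7313 laminae.

7313 laminae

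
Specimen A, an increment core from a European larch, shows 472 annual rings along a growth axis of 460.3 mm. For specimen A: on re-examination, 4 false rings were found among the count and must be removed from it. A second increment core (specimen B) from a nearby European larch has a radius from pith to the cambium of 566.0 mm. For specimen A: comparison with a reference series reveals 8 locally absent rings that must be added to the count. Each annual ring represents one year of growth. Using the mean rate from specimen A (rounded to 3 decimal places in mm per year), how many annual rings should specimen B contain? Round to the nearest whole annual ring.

585 annual rings

Specimen A: adjusted count: 472 − 4 + 8 = 476 annual rings.
A: 460.3 mm over 476 years gives 460.3 / 476 ≈ 0.967 mm/year.
Specimen B: 566.0 mm / 0.967 mm per year = 585.32 years ≈ 585 annual rings.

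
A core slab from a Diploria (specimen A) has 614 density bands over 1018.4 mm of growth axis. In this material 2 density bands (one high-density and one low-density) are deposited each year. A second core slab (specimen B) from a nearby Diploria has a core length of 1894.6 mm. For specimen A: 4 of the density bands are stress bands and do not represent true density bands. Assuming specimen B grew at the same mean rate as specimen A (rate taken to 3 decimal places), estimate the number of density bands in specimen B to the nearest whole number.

Specimen A: adjusted count: 614 − 4 = 610 density bands.
Specimen A: 610 density bands at 2 per year is 610 / 2 = 305 years.
A: Mean rate = 1018.4 mm / 305 years ≈ 3.339 mm per year.
For B, 1894.6 / 3.339 = 567.42 years; at 2 density bands per year that is 567.42 × 2 ≈ 1135 density bands.

1135 density bands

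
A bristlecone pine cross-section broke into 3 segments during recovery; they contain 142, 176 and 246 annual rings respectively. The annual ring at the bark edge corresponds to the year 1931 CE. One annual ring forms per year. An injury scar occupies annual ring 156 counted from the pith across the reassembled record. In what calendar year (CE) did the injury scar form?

Total annual rings = 142 + 176 + 246 = 564.
Between annual ring 156 and the bark edge there are 564 − 156 = 408 annual rings.
Counting back 408 years from 1931 CE places the injury scar in 1931 − 408 = 1523 CE.

1523 CE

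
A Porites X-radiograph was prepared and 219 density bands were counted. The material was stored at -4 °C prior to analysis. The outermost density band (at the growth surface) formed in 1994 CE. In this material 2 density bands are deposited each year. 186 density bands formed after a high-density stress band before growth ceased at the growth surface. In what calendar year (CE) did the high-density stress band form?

186 density bands post-date the high-density stress band.
With 2 density bands per year, 186 / 2 = 93 years.
The density band at the growth surface is 1994 CE, so the high-density stress band dates to 1994 − 93 = 1901 CE.

1901 CE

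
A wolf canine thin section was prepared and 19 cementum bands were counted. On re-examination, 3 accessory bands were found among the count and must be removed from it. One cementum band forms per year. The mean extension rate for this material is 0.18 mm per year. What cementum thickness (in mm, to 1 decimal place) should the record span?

Adjusted count: 19 − 3 = 16 cementum bands.
Predicted length = 0.18 mm/year × 16 years = 2.9 mm.

2.9 mm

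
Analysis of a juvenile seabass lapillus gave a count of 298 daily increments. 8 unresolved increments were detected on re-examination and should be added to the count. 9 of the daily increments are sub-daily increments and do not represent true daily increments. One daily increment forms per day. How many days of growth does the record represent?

Adjusted count: 298 − 9 + 8 = 297 daily increments.
With a one-to-one daily increment periodicity this is 297 days.

297 d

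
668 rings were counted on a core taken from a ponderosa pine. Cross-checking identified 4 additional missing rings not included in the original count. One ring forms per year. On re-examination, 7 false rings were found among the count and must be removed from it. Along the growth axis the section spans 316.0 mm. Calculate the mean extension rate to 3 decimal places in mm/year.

Adjusted count: 668 − 7 + 4 = 665 rings.
Mean rate = 316.0 mm / 665 years ≈ 0.475 mm/year.

0.475 mm/year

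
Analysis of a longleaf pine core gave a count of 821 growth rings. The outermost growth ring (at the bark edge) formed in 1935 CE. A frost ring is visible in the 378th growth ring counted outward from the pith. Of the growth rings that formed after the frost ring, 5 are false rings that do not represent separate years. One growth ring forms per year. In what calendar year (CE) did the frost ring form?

The frost ring sits at growth ring 378 from the pith, so 821 − 378 = 443 growth rings formed after it.
443 − 5 false = 438 true growth rings after the frost ring.
The growth ring at the bark edge is 1935 CE, so the frost ring dates to 1935 − 438 = 1497 CE.

1497 CE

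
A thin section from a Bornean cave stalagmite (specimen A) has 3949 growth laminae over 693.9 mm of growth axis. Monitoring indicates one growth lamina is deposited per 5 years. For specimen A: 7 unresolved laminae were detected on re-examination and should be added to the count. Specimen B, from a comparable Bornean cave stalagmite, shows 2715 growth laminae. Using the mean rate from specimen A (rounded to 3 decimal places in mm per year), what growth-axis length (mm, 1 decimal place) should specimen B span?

Specimen A: after corrections the count is 3949 + 7 = 3956 growth laminae.
Specimen A: at 5 years per growth lamina, 3956 × 5 = 19780 years.
A: 693.9 mm over 19780 years gives 693.9 / 19780 ≈ 0.035 mm/yr.
Specimen B: at 5 years per growth lamina, 2715 × 5 = 13575 years. Length of B = 0.035 × 13575 = 475.1 mm.

475.1 mm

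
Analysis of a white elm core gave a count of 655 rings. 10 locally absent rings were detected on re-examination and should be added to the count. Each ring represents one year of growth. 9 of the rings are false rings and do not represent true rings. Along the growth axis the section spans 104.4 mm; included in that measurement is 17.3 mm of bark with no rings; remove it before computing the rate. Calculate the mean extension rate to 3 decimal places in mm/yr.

Adjusted count: 655 − 9 + 10 = 656 rings.
Removing the 17.3 mm offcut leaves 104.4 − 17.3 = 87.1 mm.
87.1 mm over 656 years gives 87.1 / 656 ≈ 0.133 mm/yr.

0.133 mm/yr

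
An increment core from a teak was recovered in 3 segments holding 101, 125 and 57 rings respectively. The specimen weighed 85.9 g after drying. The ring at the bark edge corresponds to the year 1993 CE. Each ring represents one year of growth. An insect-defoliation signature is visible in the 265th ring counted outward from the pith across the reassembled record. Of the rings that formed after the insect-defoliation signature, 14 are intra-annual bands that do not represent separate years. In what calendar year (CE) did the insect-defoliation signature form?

Total rings = 101 + 125 + 57 = 283.
Between ring 265 and the bark edge there are 283 − 265 = 18 rings.
Removing the 14 false rings leaves 18 − 14 = 4 true rings beyond the insect-defoliation signature.
1993 − 4 = 1989 CE.

1989 CE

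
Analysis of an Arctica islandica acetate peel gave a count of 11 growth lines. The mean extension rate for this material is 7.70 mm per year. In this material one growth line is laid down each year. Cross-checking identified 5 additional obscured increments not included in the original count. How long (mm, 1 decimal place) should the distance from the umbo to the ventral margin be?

123.2 mm

Adjusted count: 11 + 5 = 16 growth lines.
Predicted length = 7.70 mm/year × 16 years = 123.2 mm.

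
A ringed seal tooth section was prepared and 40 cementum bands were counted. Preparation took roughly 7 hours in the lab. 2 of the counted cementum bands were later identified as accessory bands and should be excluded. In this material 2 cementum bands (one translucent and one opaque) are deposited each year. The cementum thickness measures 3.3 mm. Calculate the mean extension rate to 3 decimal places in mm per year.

0.174 mm per year

True cementum band count = 40 − 2 = 38.
Dividing by 2 cementum bands per year: 38 / 2 = 19 years.
Extension rate ≈ 3.3 / 19 = 0.174 mm per year.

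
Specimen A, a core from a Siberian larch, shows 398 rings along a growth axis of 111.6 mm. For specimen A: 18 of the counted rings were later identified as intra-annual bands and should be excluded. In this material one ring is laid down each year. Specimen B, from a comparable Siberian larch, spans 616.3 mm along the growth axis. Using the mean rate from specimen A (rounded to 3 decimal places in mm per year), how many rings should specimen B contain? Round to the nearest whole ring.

2096 rings

Specimen A: true ring count = 398 − 18 = 380.
A: 111.6 mm over 380 years gives 111.6 / 380 ≈ 0.294 mm per year.
For B, 616.3 / 0.294 = 2096.26 years ≈ 2096 rings.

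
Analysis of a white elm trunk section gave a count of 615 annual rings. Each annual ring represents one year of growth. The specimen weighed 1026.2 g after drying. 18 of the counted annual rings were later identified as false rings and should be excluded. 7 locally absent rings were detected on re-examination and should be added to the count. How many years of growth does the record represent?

604 years

Correcting the raw count gives 615 − 18 + 7 = 604 true annual rings.
At one annual ring per year, that is 604 years.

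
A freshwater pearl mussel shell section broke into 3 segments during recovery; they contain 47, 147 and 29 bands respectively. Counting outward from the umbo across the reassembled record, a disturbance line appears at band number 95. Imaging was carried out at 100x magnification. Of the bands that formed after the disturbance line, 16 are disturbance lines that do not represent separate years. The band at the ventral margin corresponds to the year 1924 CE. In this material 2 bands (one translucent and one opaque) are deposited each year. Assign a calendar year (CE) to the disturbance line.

Total bands = 47 + 147 + 29 = 223.
The disturbance line sits at band 95 from the umbo, so 223 − 95 = 128 bands formed after it.
Excluding 16 false bands: 128 − 16 = 112.
112 bands at 2 per year is 112 / 2 = 56 years.
Counting back 56 years from 1924 CE places the disturbance line in 1924 − 56 = 1868 CE.

1868 CE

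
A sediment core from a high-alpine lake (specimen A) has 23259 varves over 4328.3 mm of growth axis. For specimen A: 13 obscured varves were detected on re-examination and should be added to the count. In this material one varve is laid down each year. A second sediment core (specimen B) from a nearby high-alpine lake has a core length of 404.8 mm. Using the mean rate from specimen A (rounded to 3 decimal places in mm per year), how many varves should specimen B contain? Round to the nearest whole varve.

2176 varves

Specimen A: correcting the raw count gives 23259 + 13 = 23272 true varves.
A: Mean rate = 4328.3 mm / 23272 years ≈ 0.186 mm/year.
Specimen B: 404.8 mm / 0.186 mm per year = 2176.34 years ≈ 2176 varves.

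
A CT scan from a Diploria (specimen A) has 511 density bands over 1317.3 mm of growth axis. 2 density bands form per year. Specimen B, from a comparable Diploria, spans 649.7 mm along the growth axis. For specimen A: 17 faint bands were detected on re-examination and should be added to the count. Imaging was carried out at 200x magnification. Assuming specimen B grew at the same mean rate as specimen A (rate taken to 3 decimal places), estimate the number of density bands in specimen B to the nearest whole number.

Specimen A: after corrections the count is 511 + 17 = 528 density bands.
Specimen A: with 2 density bands per year, 528 / 2 = 264 years.
A: Mean rate = 1317.3 mm / 264 years ≈ 4.990 mm/yr.
For B, 649.7 / 4.990 = 130.20 years; at 2 density bands per year that is 130.20 × 2 ≈ 260 density bands.

260 density bands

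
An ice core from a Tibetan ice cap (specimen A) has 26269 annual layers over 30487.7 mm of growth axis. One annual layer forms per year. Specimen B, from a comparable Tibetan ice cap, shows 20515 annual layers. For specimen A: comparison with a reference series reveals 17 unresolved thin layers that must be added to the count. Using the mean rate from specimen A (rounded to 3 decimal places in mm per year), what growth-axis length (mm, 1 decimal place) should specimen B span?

Specimen A: true annual layer count = 26269 + 17 = 26286.
A: Mean rate = 30487.7 mm / 26286 years ≈ 1.160 mm per year.
B's length ≈ 1.160 × 20515 = 23797.4 mm.

23797.4 mm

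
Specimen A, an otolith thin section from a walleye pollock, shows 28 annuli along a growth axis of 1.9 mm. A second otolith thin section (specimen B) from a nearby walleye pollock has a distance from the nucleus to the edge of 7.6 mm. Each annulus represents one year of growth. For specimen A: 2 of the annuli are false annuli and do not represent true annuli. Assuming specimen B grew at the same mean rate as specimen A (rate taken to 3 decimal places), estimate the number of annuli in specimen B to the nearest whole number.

Specimen A: correcting the raw count gives 28 − 2 = 26 true annuli.
A: Extension rate ≈ 1.9 / 26 = 0.073 mm/yr.
B spans 7.6 / 0.073 = 104.11 years ≈ 104 annuli.

104 annuli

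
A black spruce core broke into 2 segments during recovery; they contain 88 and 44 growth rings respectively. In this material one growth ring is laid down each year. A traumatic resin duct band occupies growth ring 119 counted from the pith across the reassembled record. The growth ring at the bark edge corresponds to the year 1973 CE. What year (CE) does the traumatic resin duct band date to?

1960 CE

Total growth rings = 88 + 44 = 132.
132 − 119 = 13 growth rings lie beyond the traumatic resin duct band toward the bark edge.
The growth ring at the bark edge is 1973 CE, so the traumatic resin duct band dates to 1973 − 13 = 1960 CE.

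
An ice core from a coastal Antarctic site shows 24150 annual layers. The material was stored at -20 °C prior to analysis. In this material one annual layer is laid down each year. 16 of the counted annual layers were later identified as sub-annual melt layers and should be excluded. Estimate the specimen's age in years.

24134 years

Adjusted count: 24150 − 16 = 24134 annual layers.
One annual layer per year makes the duration 24134 years.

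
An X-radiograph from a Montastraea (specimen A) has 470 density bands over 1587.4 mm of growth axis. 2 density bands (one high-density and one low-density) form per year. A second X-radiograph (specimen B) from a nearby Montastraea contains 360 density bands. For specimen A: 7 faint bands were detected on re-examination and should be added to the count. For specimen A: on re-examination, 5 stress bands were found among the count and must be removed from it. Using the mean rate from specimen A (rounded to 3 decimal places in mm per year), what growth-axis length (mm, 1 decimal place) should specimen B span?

1210.7 mm

Specimen A: after corrections the count is 470 − 5 + 7 = 472 density bands.
Specimen A: 472 density bands at 2 per year is 472 / 2 = 236 years.
A: Extension rate ≈ 1587.4 / 236 = 6.726 mm/yr.
Specimen B: 360 density bands at 2 per year is 360 / 2 = 180 years. Length of B = 6.726 × 180 = 1210.7 mm.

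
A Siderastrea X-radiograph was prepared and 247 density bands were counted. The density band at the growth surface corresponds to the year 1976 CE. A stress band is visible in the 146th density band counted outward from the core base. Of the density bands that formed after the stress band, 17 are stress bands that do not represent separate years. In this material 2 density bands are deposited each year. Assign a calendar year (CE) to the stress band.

1934 CE

Between density band 146 and the growth surface there are 247 − 146 = 101 density bands.
101 − 17 false = 84 true density bands after the stress band.
With 2 density bands per year, 84 / 2 = 42 years.
The density band at the growth surface is 1976 CE, so the stress band dates to 1976 − 42 = 1934 CE.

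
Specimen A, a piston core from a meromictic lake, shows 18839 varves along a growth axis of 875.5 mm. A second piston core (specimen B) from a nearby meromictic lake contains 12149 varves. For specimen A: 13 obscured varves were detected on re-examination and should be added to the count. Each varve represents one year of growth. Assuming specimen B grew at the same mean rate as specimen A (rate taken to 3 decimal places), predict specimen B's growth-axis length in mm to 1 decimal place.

Specimen A: correcting the raw count gives 18839 + 13 = 18852 true varves.
A: Mean rate = 875.5 mm / 18852 years ≈ 0.046 mm/year.
For B, 0.046 mm/year × 12149 years = 558.9 mm.

558.9 mm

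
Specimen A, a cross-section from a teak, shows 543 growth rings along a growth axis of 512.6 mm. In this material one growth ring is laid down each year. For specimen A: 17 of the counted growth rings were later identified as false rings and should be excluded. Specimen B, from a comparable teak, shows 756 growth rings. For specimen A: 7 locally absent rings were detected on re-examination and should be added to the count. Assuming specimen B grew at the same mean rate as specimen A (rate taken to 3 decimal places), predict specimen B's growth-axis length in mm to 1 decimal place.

Specimen A: true growth ring count = 543 − 17 + 7 = 533.
A: Extension rate ≈ 512.6 / 533 = 0.962 mm/year.
For B, 0.962 mm/year × 756 years = 727.3 mm.

727.3 mm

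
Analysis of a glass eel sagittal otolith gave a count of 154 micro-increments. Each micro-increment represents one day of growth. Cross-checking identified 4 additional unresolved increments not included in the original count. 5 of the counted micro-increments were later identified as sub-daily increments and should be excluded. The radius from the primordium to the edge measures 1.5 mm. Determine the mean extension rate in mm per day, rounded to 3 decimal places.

True micro-increment count = 154 − 5 + 4 = 153.
Extension rate ≈ 1.5 / 153 = 0.010 mm per day.

0.010 mm per day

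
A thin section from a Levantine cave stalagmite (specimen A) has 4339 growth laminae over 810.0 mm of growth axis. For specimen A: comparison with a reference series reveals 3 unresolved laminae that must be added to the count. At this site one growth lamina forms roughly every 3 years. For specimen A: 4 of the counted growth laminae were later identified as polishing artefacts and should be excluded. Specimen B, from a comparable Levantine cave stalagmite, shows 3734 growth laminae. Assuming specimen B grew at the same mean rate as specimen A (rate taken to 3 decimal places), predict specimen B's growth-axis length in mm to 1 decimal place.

Specimen A: correcting the raw count gives 4339 − 4 + 3 = 4338 true growth laminae.
Specimen A: at 3 years per growth lamina, 4338 × 3 = 13014 years.
A: Mean rate = 810.0 mm / 13014 years ≈ 0.062 mm/year.
Specimen B: multiplying by 3 years per growth lamina: 3734 × 3 = 11202 years. Length of B = 0.062 × 11202 = 694.5 mm.

694.5 mm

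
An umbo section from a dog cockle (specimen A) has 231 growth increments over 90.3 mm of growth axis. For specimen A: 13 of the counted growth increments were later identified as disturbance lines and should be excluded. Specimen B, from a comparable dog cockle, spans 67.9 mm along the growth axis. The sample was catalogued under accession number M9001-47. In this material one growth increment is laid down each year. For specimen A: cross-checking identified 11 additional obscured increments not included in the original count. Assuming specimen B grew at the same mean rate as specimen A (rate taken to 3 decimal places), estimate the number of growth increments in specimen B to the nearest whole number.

172 growth increments

Specimen A: after corrections the count is 231 − 13 + 11 = 229 growth increments.
A: Extension rate ≈ 90.3 / 229 = 0.394 mm/yr.
For B, 67.9 / 0.394 = 172.34 years ≈ 172 growth increments.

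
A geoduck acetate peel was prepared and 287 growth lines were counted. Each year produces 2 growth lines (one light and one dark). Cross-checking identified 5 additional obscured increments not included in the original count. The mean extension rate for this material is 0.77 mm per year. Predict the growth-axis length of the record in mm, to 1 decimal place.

True growth line count = 287 + 5 = 292.
With 2 growth lines per year, 292 / 2 = 146 years.
Length ≈ 0.77 × 146 = 112.4 mm.

112.4 mm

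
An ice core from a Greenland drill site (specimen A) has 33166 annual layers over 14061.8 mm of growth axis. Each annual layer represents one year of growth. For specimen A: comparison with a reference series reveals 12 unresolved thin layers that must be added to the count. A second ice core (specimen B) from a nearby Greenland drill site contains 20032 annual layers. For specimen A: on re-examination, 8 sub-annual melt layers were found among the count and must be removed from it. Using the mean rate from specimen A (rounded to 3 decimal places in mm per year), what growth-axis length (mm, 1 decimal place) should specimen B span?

Specimen A: adjusted count: 33166 − 8 + 12 = 33170 annual layers.
A: 14061.8 mm over 33170 years gives 14061.8 / 33170 ≈ 0.424 mm per year.
Length of B = 0.424 × 20032 = 8493.6 mm.

8493.6 mm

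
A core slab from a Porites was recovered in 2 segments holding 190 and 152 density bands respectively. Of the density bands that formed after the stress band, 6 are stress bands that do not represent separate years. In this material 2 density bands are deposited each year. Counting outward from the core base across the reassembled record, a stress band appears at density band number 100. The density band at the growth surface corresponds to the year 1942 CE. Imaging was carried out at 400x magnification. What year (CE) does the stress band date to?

Total density bands = 190 + 152 = 342.
342 − 100 = 242 density bands lie beyond the stress band toward the growth surface.
Excluding 6 false density bands: 242 − 6 = 236.
With 2 density bands per year, 236 / 2 = 118 years.
The density band at the growth surface is 1942 CE, so the stress band dates to 1942 − 118 = 1824 CE.

1824 CE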